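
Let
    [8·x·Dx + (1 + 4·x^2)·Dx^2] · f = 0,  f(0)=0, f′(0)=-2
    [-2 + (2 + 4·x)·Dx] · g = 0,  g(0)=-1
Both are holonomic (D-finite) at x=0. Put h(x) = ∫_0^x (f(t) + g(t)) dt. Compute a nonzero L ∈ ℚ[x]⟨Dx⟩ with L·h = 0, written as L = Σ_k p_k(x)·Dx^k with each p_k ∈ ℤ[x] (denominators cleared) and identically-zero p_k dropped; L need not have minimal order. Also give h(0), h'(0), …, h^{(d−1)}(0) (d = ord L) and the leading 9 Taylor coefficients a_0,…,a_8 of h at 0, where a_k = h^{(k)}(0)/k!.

L = (-8 - 40·x + 96·x^2 + 96·x^3)·Dx^2 + (-11 - 32·x + 40·x^2 + 384·x^3 + 336·x^4)·Dx^3 + (-1 + 6·x + 24·x^2 + 48·x^3 + 112·x^4 + 96·x^5)·Dx^4  (order 4).
h: a_k = 0, -1, -3/2, 1/6, 13/24, 1/8, -97/80, 3/16, 1817/896, …
ICs: h(0) = 0, h′(0) = -1, h′′(0) = -3, h′′′(0) = 1.

f: a_k = 0, -2, 0, 8/3, 0, -32/5, 0, 128/7, 0, …
g: a_k = -1, -1, 1/2, -1/2, 5/8, -7/8, 21/16, -33/16, 429/128, …
f+g: L₀ = lclm(L_f,L_g), ord ≤ 2+1.
Integrate: L := L₀·Dx.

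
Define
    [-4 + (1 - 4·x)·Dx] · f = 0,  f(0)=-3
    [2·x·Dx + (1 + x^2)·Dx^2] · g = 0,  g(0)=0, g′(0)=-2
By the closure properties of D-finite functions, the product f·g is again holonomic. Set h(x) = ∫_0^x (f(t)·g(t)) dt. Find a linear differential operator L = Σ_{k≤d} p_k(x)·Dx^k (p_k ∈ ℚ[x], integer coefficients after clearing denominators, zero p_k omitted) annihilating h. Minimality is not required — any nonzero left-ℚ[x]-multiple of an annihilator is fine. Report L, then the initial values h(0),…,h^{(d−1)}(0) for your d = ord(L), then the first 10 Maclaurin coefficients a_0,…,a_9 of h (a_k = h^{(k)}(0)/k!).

f: a_k = -3, -12, -48, -192, -768, -3072, -12288, -49152, -196608, -786432, …
g: a_k = 0, -2, 0, 2/3, 0, -2/5, 0, 2/7, 0, -2/9, …
Sym-product of L_f,L_g gives L₀ (≤ ord 2).
Integrate: L := L₀·Dx.
L = 8·x·Dx + (8 - 2·x + 16·x^2)·Dx^2 + (-1 + 4·x - x^2 + 4·x^3)·Dx^3  (order 3).
h: a_k = 0, 0, 3, 8, 47/2, 376/5, 3763/15, 30104/35, 421441/140, 3371528/315, …
ICs: h(0) = 0, h′(0) = 0, h′′(0) = 6.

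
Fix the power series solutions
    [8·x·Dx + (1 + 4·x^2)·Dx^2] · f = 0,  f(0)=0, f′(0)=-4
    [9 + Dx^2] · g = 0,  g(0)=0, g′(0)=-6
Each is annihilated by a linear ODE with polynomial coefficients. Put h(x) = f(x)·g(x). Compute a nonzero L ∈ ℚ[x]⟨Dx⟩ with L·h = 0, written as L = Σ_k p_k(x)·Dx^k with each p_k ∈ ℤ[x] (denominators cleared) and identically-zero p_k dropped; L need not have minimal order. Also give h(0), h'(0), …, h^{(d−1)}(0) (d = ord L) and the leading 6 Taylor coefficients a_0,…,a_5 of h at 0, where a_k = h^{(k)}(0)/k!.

L = (2925 + 31536·x^2 + 95904·x^4 + 186624·x^6 + 186624·x^8) + (2448·x + 20160·x^3 + 62208·x^5 + 82944·x^7)·Dx + (442 + 5088·x^2 + 19008·x^4 + 41472·x^6 + 41472·x^8)·Dx^2 + (272·x + 2240·x^3 + 6912·x^5 + 9216·x^7)·Dx^3 + (13 + 176·x^2 + 928·x^4 + 2304·x^6 + 2304·x^8)·Dx^4  (order 4).
h: a_k = 0, 0, 24, 0, -68, 0, …
ICs: h(0) = 0, h′(0) = 0, h′′(0) = 48, h′′′(0) = 0.

f: a_k = 0, -4, 0, 16/3, 0, -64/5, …
g: a_k = 0, -6, 0, 9, 0, -81/20, …
Product ⇒ symmetric product L₀, ord ≤ 4.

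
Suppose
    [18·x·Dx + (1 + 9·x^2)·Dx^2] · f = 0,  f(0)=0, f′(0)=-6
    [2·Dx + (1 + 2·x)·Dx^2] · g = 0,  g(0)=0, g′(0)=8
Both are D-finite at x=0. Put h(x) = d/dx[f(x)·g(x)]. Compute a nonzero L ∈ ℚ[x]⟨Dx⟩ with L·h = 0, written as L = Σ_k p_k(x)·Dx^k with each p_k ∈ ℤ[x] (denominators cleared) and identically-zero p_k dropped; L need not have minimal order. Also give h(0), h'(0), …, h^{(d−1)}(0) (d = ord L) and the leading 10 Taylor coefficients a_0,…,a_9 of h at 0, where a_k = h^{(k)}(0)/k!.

L = (792 + 3024·x + 22680·x^2 + 102384·x^3 + 174960·x^4 + 151632·x^5 + 104976·x^7) + (332 + 4752·x + 28908·x^2 + 127008·x^3 + 351216·x^4 + 542376·x^5 + 408240·x^6 + 157464·x^7 + 367416·x^8)·Dx + (44 + 916·x + 6696·x^2 + 27252·x^3 + 85860·x^4 + 193428·x^5 + 279936·x^6 + 224532·x^7 + 157464·x^8 + 209952·x^9)·Dx^2 + (10 + 76·x + 418·x^2 + 1728·x^3 + 5391·x^4 + 12960·x^5 + 24948·x^6 + 34992·x^7 + 29889·x^8 + 26244·x^9 + 26244·x^10)·Dx^3  (order 3).
h: a_k = 0, -96, 144, 320, -240, -22176/5, 26096/5, 31872, -1084752/35, -32407136/105, …
ICs: h(0) = 0, h′(0) = -96, h′′(0) = 288.

f: a_k = 0, -6, 0, 18, 0, -486/5, 0, 4374/7, 0, -4374, …
g: a_k = 0, 8, -8, 32/3, -16, 128/5, -128/3, 512/7, -128, 2048/9, …
h₀=f·g: eliminate ⇒ L₀, order ≤ 2·2.
Differentiate: ansatz ord ≤ ord L₀ ⇒ L.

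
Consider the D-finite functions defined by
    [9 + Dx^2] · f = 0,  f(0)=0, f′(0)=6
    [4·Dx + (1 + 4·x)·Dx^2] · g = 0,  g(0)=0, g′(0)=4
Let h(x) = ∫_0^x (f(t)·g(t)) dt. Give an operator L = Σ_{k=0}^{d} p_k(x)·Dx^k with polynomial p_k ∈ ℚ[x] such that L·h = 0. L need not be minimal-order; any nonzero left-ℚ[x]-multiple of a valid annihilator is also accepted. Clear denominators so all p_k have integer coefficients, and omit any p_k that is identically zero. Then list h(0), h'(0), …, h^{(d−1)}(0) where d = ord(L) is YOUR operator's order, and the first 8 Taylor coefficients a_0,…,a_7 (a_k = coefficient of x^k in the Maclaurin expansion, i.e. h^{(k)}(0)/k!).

f: a_k = 0, 6, 0, -9, 0, 81/20, 0, -243/280, …
g: a_k = 0, 4, -8, 64/3, -64, 1024/5, -2048/3, 16384/7, …
f·g: L₀ = L_f ⊗_s L_g, ord ≤ 2·2.
∫: right-multiply L₀ by Dx.
L = (-2043 - 1296·x + 44064·x^2 + 186624·x^3 + 186624·x^4)·Dx + (72 + 5472·x + 31104·x^2 + 41472·x^3)·Dx^2 + (-182 + 864·x + 12096·x^2 + 41472·x^3 + 41472·x^4)·Dx^3 + (8 + 608·x + 3456·x^2 + 4608·x^3)·Dx^4 + (5 + 112·x + 800·x^2 + 2304·x^3 + 2304·x^4)·Dx^5  (order 5).
h: a_k = 0, 0, 0, 8, -12, 92/5, -52, 1053/7, …
ICs: h(0) = 0, h′(0) = 0, h′′(0) = 0, h′′′(0) = 48, h′′′′(0) = -288.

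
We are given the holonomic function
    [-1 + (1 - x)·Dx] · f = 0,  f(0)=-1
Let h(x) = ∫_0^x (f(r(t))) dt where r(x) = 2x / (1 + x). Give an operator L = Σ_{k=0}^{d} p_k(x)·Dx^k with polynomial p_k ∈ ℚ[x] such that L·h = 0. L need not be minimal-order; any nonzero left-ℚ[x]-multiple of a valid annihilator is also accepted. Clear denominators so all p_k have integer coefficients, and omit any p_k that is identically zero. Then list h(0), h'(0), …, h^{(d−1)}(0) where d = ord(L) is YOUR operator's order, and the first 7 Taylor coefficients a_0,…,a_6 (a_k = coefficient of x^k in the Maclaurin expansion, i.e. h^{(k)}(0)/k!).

f: a_k = -1, -1, -1, -1, -1, -1, -1, …
Substitute x→r, Dx→(1/r')Dx; clear ⇒ L₀.
Integrate: L := L₀·Dx.
L = 2·Dx + (-1 + x^2)·Dx^2  (order 2).
h: a_k = 0, -1, -1, -2/3, -1/2, -2/5, -1/3, …
ICs: h(0) = 0, h′(0) = -1.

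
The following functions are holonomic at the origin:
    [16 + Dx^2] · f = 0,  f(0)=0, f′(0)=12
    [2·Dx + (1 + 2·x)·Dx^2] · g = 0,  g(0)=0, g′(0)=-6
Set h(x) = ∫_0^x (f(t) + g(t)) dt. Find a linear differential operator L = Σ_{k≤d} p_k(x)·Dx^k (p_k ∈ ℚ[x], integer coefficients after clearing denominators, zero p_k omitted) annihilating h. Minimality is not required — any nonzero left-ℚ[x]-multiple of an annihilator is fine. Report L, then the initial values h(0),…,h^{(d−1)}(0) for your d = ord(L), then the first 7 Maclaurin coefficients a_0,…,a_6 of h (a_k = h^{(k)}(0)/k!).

f: a_k = 0, 12, 0, -32, 0, 128/5, 0, …
g: a_k = 0, -6, 6, -8, 12, -96/5, 32, …
L₀ := lclm(L_f,L_g); ord L₀ ≤ 2+2.
∫: right-multiply L₀ by Dx.
L = (160 + 256·x + 256·x^2)·Dx^2 + (48 + 224·x + 384·x^2 + 256·x^3)·Dx^3 + (10 + 16·x + 16·x^2)·Dx^4 + (3 + 14·x + 24·x^2 + 16·x^3)·Dx^5  (order 5).
h: a_k = 0, 0, 3, 2, -10, 12/5, 16/15, …
ICs: h(0) = 0, h′(0) = 0, h′′(0) = 6, h′′′(0) = 12, h′′′′(0) = -240.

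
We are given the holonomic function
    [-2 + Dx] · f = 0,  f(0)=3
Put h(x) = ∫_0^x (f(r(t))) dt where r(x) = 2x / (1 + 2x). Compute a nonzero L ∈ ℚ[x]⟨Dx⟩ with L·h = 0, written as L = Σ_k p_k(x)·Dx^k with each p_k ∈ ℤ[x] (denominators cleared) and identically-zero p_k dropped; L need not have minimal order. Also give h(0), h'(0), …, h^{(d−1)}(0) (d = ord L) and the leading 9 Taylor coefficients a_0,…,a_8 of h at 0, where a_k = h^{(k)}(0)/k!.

f: a_k = 3, 6, 6, 4, 2, 4/5, 4/15, 8/105, 2/105, …
Substitute x→r, Dx→(1/r')Dx; clear ⇒ L₀.
∫: right-multiply L₀ by Dx.
L = -4·Dx + (1 + 4·x + 4·x^2)·Dx^2  (order 2).
h: a_k = 0, 3, 6, 0, -4, 32/5, -32/5, 256/105, 160/21, …
ICs: h(0) = 0, h′(0) = 3.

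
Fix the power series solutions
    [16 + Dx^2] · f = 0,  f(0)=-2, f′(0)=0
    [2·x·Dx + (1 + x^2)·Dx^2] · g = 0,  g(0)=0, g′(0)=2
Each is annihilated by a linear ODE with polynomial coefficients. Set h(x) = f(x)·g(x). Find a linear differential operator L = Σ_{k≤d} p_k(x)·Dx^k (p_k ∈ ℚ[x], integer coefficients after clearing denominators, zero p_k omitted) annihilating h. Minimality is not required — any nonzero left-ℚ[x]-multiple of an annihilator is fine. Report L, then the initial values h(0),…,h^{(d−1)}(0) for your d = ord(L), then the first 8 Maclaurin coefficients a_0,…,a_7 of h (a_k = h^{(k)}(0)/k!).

L = (5440 + 19136·x^2 + 25856·x^4 + 16384·x^6 + 4096·x^8) + (1152·x + 3200·x^3 + 3072·x^5 + 1024·x^7)·Dx + (612 + 2252·x^2 + 3168·x^4 + 2048·x^6 + 512·x^8)·Dx^2 + (72·x + 200·x^3 + 192·x^5 + 64·x^7)·Dx^3 + (17 + 66·x^2 + 97·x^4 + 64·x^6 + 16·x^8)·Dx^4  (order 4).
h: a_k = 0, -4, 0, 100/3, 0, -812/15, 0, 13844/315, …
ICs: h(0) = 0, h′(0) = -4, h′′(0) = 0, h′′′(0) = 200.

f: a_k = -2, 0, 16, 0, -64/3, 0, 512/45, 0, …
g: a_k = 0, 2, 0, -2/3, 0, 2/5, 0, -2/7, …
Product ⇒ symmetric product L₀, ord ≤ 4.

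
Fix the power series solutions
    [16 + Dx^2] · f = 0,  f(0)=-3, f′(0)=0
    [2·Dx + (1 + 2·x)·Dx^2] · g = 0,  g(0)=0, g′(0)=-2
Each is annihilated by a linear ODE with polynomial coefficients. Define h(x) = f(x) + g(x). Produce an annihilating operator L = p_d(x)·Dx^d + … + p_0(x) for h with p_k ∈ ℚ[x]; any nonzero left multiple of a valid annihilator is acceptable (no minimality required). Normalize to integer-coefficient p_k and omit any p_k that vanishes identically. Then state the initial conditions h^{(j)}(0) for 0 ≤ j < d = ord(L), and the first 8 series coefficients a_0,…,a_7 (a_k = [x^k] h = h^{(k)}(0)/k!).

f: a_k = -3, 0, 24, 0, -32, 0, 256/15, 0, …
g: a_k = 0, -2, 2, -8/3, 4, -32/5, 32/3, -128/7, …
Weyl lclm of L_f,L_g ⇒ L₀ (ord ≤ 4).
L = (160 + 256·x + 256·x^2)·Dx + (48 + 224·x + 384·x^2 + 256·x^3)·Dx^2 + (10 + 16·x + 16·x^2)·Dx^3 + (3 + 14·x + 24·x^2 + 16·x^3)·Dx^4  (order 4).
h: a_k = -3, -2, 26, -8/3, -28, -32/5, 416/15, -128/7, …
ICs: h(0) = -3, h′(0) = -2, h′′(0) = 52, h′′′(0) = -16.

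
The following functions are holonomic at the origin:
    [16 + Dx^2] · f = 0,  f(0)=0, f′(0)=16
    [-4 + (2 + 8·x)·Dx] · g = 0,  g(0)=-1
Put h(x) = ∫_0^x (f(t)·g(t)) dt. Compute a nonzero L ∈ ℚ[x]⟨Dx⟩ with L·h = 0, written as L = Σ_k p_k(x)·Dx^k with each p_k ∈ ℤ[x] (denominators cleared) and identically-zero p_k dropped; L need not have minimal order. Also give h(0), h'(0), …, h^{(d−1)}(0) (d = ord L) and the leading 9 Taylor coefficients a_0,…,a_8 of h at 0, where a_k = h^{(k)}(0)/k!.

L = (28 + 128·x + 256·x^2)·Dx + (-4 - 16·x)·Dx^2 + (1 + 8·x + 16·x^2)·Dx^3  (order 3).
h: a_k = 0, 0, -8, -32/3, 56/3, 64/15, 304/45, -1728/35, 7864/63, …
ICs: h(0) = 0, h′(0) = 0, h′′(0) = -16.

f: a_k = 0, 16, 0, -128/3, 0, 512/15, 0, -4096/315, 0, …
g: a_k = -1, -2, 2, -4, 10, -28, 84, -264, 858, …
f·g: L₀ = L_f ⊗_s L_g, ord ≤ 2·1.
h=∫h₀ ⇒ L = L₀·Dx.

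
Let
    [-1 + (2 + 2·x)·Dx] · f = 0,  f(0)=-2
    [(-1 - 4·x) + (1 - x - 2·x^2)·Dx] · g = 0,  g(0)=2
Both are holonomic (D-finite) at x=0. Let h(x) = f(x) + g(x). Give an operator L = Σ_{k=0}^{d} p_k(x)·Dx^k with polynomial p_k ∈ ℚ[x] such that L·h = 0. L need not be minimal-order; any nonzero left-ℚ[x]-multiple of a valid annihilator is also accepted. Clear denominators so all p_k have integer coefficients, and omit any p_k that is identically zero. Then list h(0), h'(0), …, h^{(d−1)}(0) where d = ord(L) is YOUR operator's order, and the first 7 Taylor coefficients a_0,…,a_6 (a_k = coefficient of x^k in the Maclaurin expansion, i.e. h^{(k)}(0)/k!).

L = (13 + 26·x + 40·x^2) + (-25 - 69·x - 144·x^2 - 100·x^3)·Dx + (2 + 20·x - 6·x^2 - 64·x^3 - 40·x^4)·Dx^2  (order 2).
h: a_k = 0, 1, 25/4, 79/8, 1413/64, 5369/128, 44053/512, …
ICs: h(0) = 0, h′(0) = 1.

f: a_k = -2, -1, 1/4, -1/8, 5/64, -7/128, 21/512, …
g: a_k = 2, 2, 6, 10, 22, 42, 86, …
Weyl lclm of L_f,L_g ⇒ L₀ (ord ≤ 2).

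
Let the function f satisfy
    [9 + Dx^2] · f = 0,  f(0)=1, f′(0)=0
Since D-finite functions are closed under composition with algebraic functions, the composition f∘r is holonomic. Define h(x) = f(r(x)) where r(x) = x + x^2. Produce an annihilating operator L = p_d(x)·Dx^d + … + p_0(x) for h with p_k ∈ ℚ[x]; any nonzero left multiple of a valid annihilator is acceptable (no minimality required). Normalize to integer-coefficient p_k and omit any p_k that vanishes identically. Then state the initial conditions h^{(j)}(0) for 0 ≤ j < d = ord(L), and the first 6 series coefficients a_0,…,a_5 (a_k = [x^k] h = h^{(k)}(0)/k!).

L = (9 + 54·x + 108·x^2 + 72·x^3) - 2·Dx + (1 + 2·x)·Dx^2  (order 2).
h: a_k = 1, 0, -9/2, -9, -9/8, 27/2, …
ICs: h(0) = 1, h′(0) = 0.

f: a_k = 1, 0, -9/2, 0, 27/8, 0, …
Change of var in L_f (x↦r) gives L₀.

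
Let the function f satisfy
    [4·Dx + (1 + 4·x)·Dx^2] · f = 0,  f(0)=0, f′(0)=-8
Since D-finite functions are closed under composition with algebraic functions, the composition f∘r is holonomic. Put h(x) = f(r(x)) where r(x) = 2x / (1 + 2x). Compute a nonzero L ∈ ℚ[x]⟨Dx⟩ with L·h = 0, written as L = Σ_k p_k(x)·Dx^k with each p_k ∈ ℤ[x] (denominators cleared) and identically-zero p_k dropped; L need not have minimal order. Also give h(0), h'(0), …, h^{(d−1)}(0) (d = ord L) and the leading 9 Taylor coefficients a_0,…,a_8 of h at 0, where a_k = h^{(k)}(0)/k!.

L = (12 + 40·x)·Dx + (1 + 12·x + 20·x^2)·Dx^2  (order 2).
h: a_k = 0, -16, 96, -1984/3, 4992, -199936/5, 333312, -19999744/7, 24999936, …
ICs: h(0) = 0, h′(0) = -16.

f: a_k = 0, -8, 16, -128/3, 128, -2048/5, 4096/3, -32768/7, 16384, …
h₀=f(r): pull back L_f along r ⇒ L₀.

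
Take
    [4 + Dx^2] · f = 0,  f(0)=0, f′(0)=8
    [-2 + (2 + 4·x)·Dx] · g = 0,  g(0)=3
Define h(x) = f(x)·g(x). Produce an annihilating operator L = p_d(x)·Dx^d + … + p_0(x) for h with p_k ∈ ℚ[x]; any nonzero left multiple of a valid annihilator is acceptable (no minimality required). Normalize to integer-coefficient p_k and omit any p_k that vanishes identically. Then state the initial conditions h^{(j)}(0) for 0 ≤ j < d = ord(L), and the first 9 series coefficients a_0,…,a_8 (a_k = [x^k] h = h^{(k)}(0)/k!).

L = (7 + 16·x + 16·x^2) + (-2 - 4·x)·Dx + (1 + 4·x + 4·x^2)·Dx^2  (order 2).
h: a_k = 0, 24, 24, -28, -4, -19/5, 81/5, -983/42, 7727/210, …
ICs: h(0) = 0, h′(0) = 24.

f: a_k = 0, 8, 0, -16/3, 0, 16/15, 0, -32/315, 0, …
g: a_k = 3, 3, -3/2, 3/2, -15/8, 21/8, -63/16, 99/16, -1287/128, …
h₀=f·g: eliminate ⇒ L₀, order ≤ 2·1.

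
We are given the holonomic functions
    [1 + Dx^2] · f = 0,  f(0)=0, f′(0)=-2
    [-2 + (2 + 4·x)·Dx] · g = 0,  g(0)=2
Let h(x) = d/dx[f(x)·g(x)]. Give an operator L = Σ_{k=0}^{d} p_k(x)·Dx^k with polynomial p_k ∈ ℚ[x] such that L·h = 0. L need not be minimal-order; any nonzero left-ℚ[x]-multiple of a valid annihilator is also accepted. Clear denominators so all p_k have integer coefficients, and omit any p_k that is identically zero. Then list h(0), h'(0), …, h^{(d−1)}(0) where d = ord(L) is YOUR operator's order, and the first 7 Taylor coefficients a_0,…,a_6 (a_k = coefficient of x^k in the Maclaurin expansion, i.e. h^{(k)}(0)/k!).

L = (2 + 12·x + 16·x^2 + 8·x^3 + 4·x^4) + (1 - 6·x^2 - 4·x^3)·Dx + (1 + 5·x + 9·x^2 + 8·x^3 + 4·x^4)·Dx^2  (order 2).
h: a_k = -4, -8, 8, -16/3, 32/3, -96/5, 1528/45, …
ICs: h(0) = -4, h′(0) = -8.

f: a_k = 0, -2, 0, 1/3, 0, -1/60, 0, …
g: a_k = 2, 2, -1, 1, -5/4, 7/4, -21/8, …
Sym-product of L_f,L_g gives L₀ (≤ ord 2).
Derive L from L₀ (diff closure).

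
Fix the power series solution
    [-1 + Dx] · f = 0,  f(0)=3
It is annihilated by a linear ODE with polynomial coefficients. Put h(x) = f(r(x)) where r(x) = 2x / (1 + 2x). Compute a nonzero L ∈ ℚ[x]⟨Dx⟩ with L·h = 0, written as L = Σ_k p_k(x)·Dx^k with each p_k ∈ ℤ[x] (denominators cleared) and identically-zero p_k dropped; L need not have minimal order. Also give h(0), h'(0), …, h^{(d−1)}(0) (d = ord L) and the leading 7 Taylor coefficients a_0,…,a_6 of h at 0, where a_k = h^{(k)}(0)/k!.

f: a_k = 3, 3, 3/2, 1/2, 1/8, 1/40, 1/240, …
Substitute x→r, Dx→(1/r')Dx; clear ⇒ L₀.
L = -2 + (1 + 4·x + 4·x^2)·Dx  (order 1).
h: a_k = 3, 6, -6, 4, 2, -76/5, 604/15, …
ICs: h(0) = 3.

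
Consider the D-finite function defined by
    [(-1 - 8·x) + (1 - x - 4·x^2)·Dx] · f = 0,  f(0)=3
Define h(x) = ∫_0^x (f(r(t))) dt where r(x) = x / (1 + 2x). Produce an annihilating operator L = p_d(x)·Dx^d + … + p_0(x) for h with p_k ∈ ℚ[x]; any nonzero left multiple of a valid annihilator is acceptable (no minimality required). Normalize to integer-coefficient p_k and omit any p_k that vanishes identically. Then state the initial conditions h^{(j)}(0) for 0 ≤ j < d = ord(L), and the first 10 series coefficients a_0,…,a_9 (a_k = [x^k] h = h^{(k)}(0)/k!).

L = (1 + 10·x)·Dx + (-1 - 5·x - 4·x^2 + 4·x^3)·Dx^2  (order 2).
h: a_k = 0, 3, 3/2, 3, -21/4, 81/5, -95/2, 1017/7, -3621/8, 1433, …
ICs: h(0) = 0, h′(0) = 3.

f: a_k = 3, 3, 15, 27, 87, 195, 543, 1323, 3495, 8787, …
Change of var in L_f (x↦r) gives L₀.
Integrate: L := L₀·Dx.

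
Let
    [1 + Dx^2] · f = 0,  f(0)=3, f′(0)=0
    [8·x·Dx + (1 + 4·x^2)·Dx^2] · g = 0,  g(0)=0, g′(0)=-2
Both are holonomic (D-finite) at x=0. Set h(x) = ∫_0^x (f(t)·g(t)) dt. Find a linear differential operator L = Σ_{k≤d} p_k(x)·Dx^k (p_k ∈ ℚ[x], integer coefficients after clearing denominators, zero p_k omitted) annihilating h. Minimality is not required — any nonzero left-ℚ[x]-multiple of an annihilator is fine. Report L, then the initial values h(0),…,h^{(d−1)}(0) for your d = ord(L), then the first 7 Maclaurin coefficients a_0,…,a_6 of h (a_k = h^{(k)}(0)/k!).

f: a_k = 3, 0, -3/2, 0, 1/8, 0, -1/240, …
g: a_k = 0, -2, 0, 8/3, 0, -32/5, 0, …
h₀=f·g: eliminate ⇒ L₀, order ≤ 2·2.
h=∫h₀ ⇒ L = L₀·Dx.
L = (85 + 944·x^2 + 416·x^4 + 256·x^6 + 256·x^8)·Dx + (144·x + 704·x^3 + 768·x^5 + 1024·x^7)·Dx^2 + (90 + 992·x^2 + 576·x^4 + 512·x^6 + 512·x^8)·Dx^3 + (144·x + 704·x^3 + 768·x^5 + 1024·x^7)·Dx^4 + (5 + 48·x^2 + 160·x^4 + 256·x^6 + 256·x^8)·Dx^5  (order 5).
h: a_k = 0, 0, -3, 0, 11/4, 0, -469/120, …
ICs: h(0) = 0, h′(0) = 0, h′′(0) = -6, h′′′(0) = 0, h′′′′(0) = 66.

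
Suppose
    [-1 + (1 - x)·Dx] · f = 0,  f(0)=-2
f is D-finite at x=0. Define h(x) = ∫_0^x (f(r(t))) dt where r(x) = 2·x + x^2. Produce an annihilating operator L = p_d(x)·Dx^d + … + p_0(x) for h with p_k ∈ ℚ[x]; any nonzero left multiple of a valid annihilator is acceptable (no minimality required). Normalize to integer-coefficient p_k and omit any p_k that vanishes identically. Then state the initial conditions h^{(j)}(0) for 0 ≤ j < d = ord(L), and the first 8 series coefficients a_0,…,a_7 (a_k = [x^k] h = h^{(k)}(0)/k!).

f: a_k = -2, -2, -2, -2, -2, -2, -2, -2, …
Substitute x→r, Dx→(1/r')Dx; clear ⇒ L₀.
h=∫h₀ ⇒ L = L₀·Dx.
L = (2 + 2·x)·Dx + (-1 + 2·x + x^2)·Dx^2  (order 2).
h: a_k = 0, -2, -2, -10/3, -6, -58/5, -70/3, -338/7, …
ICs: h(0) = 0, h′(0) = -2.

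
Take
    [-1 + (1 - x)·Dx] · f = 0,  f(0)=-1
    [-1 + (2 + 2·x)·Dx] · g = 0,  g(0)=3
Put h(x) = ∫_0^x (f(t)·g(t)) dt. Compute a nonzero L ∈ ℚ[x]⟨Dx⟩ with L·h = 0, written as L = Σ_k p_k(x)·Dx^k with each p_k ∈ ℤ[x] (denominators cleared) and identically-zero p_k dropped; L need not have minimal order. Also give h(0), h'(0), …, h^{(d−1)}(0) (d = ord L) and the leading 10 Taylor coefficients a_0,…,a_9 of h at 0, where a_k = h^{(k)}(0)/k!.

f: a_k = -1, -1, -1, -1, -1, -1, -1, -1, -1, -1, …
g: a_k = 3, 3/2, -3/8, 3/16, -15/128, 21/256, -63/1024, 99/2048, -1287/32768, 2145/65536, …
Sym-product of L_f,L_g gives L₀ (≤ ord 1).
h=∫₀ˣh₀: take L = L₀·Dx.
L = (3 + x)·Dx + (-2 + 2·x^2)·Dx^2  (order 2).
h: a_k = 0, -3, -9/4, -11/8, -69/64, -537/640, -365/512, -4317/7168, -8733/16384, -46147/98304, …
ICs: h(0) = 0, h′(0) = -3.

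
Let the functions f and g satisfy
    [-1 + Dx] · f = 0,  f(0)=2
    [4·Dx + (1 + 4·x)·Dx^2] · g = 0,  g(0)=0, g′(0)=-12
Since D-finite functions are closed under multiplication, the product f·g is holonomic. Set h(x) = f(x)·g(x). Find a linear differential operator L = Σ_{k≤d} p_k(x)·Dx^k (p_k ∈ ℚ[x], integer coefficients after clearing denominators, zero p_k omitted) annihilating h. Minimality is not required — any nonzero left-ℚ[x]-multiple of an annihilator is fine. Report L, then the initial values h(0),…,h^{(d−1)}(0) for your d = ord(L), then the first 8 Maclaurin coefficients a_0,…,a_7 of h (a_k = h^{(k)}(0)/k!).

L = (-3 + 4·x) + (2 - 8·x)·Dx + (1 + 4·x)·Dx^2  (order 2).
h: a_k = 0, -24, 24, -92, 276, -4509/5, 9119/3, -2205587/210, …
ICs: h(0) = 0, h′(0) = -24.

f: a_k = 2, 2, 1, 1/3, 1/12, 1/60, 1/360, 1/2520, …
g: a_k = 0, -12, 24, -64, 192, -3072/5, 2048, -49152/7, …
Sym-product of L_f,L_g gives L₀ (≤ ord 2).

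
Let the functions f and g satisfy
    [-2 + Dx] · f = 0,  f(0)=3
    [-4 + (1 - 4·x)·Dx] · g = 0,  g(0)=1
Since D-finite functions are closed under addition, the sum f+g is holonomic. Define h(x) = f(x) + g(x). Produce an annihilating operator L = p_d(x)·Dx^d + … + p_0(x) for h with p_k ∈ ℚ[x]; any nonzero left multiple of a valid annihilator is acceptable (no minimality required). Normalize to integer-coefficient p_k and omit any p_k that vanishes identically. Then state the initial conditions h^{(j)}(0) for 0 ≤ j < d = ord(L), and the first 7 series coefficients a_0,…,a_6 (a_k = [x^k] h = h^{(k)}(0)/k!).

L = (24 + 32·x) + (-14 - 16·x + 32·x^2)·Dx + (1 - 16·x^2)·Dx^2  (order 2).
h: a_k = 4, 10, 22, 68, 258, 5124/5, 61444/15, …
ICs: h(0) = 4, h′(0) = 10.

f: a_k = 3, 6, 6, 4, 2, 4/5, 4/15, …
g: a_k = 1, 4, 16, 64, 256, 1024, 4096, …
h₀=f+g: left-lcm gives L₀, ord ≤ 2.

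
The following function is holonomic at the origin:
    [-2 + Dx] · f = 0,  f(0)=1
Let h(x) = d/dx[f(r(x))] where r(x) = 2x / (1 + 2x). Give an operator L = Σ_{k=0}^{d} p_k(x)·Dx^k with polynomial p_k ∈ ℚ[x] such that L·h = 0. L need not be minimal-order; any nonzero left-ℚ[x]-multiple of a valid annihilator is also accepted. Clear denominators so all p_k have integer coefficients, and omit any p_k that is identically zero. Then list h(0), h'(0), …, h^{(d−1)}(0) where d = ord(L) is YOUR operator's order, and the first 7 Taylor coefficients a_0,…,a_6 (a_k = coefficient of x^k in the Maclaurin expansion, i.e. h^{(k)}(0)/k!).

L = -8·x + (-1 - 4·x - 4·x^2)·Dx  (order 1).
h: a_k = 4, 0, -16, 128/3, -64, 512/15, 1280/9, …
ICs: h(0) = 4.

f: a_k = 1, 2, 2, 4/3, 2/3, 4/15, 4/45, …
f∘r: x↦r, Dx↦Dx/r' in L_f ⇒ L₀.
Differentiate: ansatz ord ≤ ord L₀ ⇒ L.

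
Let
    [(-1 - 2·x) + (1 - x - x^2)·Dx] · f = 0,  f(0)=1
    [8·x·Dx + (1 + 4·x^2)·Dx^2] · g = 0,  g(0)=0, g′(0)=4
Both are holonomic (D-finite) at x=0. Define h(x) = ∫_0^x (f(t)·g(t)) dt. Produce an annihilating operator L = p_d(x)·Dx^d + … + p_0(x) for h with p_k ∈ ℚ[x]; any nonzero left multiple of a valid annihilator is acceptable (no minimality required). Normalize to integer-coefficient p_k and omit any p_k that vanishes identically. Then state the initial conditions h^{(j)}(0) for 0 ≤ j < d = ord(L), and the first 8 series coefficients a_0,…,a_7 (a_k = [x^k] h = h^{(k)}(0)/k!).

L = (2 + 8·x + 24·x^2)·Dx + (2 - 4·x + 16·x^2 + 24·x^3)·Dx^2 + (-1 + x - 3·x^2 + 4·x^3 + 4·x^4)·Dx^3  (order 3).
h: a_k = 0, 0, 2, 4/3, 2/3, 4/3, 166/45, 144/35, …
ICs: h(0) = 0, h′(0) = 0, h′′(0) = 4.

f: a_k = 1, 1, 2, 3, 5, 8, 13, 21, …
g: a_k = 0, 4, 0, -16/3, 0, 64/5, 0, -256/7, …
h₀=f·g: eliminate ⇒ L₀, order ≤ 1·2.
h=∫₀ˣh₀: take L = L₀·Dx.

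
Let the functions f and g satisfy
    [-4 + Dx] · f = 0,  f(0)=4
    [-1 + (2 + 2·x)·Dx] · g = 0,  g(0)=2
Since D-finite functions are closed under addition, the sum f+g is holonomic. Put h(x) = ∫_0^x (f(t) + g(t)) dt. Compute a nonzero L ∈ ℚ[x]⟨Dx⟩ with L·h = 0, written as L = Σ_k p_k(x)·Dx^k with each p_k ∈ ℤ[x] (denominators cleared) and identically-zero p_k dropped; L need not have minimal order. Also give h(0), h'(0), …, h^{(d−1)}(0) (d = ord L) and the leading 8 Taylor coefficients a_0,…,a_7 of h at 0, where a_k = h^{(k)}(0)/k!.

L = (36 + 32·x)·Dx + (-65 - 128·x - 64·x^2)·Dx^2 + (14 + 30·x + 16·x^2)·Dx^3  (order 3).
h: a_k = 0, 6, 17/2, 127/12, 1027/96, 8177/960, 65641/11520, 523343/161280, …
ICs: h(0) = 0, h′(0) = 6, h′′(0) = 17.

f: a_k = 4, 16, 32, 128/3, 128/3, 512/15, 1024/45, 4096/315, …
g: a_k = 2, 1, -1/4, 1/8, -5/64, 7/128, -21/512, 33/1024, …
f+g: L₀ = lclm(L_f,L_g), ord ≤ 1+1.
h=∫₀ˣh₀: take L = L₀·Dx.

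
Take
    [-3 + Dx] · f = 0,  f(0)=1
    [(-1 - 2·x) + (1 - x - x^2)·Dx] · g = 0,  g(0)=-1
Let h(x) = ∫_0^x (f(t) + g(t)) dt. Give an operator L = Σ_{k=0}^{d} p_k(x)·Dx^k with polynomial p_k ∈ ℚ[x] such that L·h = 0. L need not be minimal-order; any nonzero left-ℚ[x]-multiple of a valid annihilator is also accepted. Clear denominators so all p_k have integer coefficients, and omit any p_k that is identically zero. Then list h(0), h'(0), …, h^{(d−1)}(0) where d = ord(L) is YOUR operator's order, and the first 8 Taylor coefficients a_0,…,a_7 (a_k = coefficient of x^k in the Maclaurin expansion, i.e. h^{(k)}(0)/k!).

L = (3 + 9·x + 45·x^2 + 18·x^3)·Dx + (5 - 24·x - 15·x^2 + 18·x^3 + 9·x^4)·Dx^2 + (-2 + 7·x - 8·x^3 - 3·x^4)·Dx^3  (order 3).
h: a_k = 0, 0, 1, 5/6, 3/8, -13/40, -239/240, -137/80, …
ICs: h(0) = 0, h′(0) = 0, h′′(0) = 2.

f: a_k = 1, 3, 9/2, 9/2, 27/8, 81/40, 81/80, 243/560, …
g: a_k = -1, -1, -2, -3, -5, -8, -13, -21, …
Weyl lclm of L_f,L_g ⇒ L₀ (ord ≤ 2).
Integrate: L := L₀·Dx.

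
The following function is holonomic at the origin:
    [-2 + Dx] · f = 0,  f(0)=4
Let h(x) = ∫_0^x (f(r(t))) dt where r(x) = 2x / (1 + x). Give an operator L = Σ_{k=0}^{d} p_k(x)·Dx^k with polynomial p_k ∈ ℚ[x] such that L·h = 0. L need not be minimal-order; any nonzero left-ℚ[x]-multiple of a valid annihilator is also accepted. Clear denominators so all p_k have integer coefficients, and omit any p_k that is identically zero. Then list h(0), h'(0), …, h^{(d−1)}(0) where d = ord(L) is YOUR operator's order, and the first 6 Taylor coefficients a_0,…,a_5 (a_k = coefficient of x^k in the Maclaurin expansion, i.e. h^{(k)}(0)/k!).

f: a_k = 4, 8, 8, 16/3, 8/3, 16/15, …
Substitute x→r, Dx→(1/r')Dx; clear ⇒ L₀.
h=∫₀ˣh₀: take L = L₀·Dx.
L = -4·Dx + (1 + 2·x + x^2)·Dx^2  (order 2).
h: a_k = 0, 4, 8, 16/3, -4/3, -16/15, …
ICs: h(0) = 0, h′(0) = 4.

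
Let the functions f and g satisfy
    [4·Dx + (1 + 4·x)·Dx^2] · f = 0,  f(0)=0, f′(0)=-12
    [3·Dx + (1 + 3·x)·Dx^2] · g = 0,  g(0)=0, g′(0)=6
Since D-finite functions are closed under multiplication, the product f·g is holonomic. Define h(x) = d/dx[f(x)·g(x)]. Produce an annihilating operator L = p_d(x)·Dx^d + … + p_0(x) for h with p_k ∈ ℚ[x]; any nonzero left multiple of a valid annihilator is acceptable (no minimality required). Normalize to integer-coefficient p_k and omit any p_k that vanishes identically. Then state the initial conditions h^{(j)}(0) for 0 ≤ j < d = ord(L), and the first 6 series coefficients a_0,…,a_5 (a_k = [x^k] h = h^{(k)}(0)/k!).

f: a_k = 0, -12, 24, -64, 192, -3072/5, …
g: a_k = 0, 6, -9, 18, -81/2, 486/5, …
Sym-product of L_f,L_g gives L₀ (≤ ord 4).
Derive L from L₀ (diff closure).
L = (600 + 4032·x + 6912·x^2) + (854 + 8808·x + 30240·x^2 + 34560·x^3)·Dx + (172 + 2380·x + 12312·x^2 + 28224·x^3 + 24192·x^4)·Dx^2 + (7 + 122·x + 847·x^2 + 2928·x^3 + 5040·x^4 + 3456·x^5)·Dx^3  (order 3).
h: a_k = 0, -144, 756, -3264, 13230, -261144/5, …
ICs: h(0) = 0, h′(0) = -144, h′′(0) = 1512.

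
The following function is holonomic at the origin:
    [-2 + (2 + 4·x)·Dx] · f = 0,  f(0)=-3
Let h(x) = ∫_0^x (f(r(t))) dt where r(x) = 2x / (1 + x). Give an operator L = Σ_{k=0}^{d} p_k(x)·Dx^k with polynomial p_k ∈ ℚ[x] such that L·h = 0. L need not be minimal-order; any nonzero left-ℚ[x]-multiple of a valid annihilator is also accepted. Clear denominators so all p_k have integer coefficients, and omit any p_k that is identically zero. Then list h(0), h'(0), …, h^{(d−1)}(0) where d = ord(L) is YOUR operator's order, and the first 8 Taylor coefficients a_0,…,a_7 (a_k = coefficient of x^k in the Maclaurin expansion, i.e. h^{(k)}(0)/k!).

L = -2·Dx + (1 + 6·x + 5·x^2)·Dx^2  (order 2).
h: a_k = 0, -3, -3, 4, -15/2, 18, -51, 1128/7, …
ICs: h(0) = 0, h′(0) = -3.

f: a_k = -3, -3, 3/2, -3/2, 15/8, -21/8, 63/16, -99/16, …
Change of var in L_f (x↦r) gives L₀.
h=∫h₀ ⇒ L = L₀·Dx.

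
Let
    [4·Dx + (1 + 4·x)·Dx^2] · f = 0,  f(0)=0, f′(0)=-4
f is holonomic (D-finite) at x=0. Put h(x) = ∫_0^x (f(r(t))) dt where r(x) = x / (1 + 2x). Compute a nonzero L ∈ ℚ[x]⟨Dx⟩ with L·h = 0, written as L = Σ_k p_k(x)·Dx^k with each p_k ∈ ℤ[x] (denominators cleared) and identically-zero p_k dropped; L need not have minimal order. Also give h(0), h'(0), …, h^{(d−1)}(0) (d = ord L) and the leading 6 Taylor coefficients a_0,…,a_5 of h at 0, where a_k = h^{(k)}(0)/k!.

f: a_k = 0, -4, 8, -64/3, 64, -1024/5, …
Substitute x→r, Dx→(1/r')Dx; clear ⇒ L₀.
h=∫h₀ ⇒ L = L₀·Dx.
L = (8 + 24·x)·Dx^2 + (1 + 8·x + 12·x^2)·Dx^3  (order 3).
h: a_k = 0, 0, -2, 16/3, -52/3, 64, …
ICs: h(0) = 0, h′(0) = 0, h′′(0) = -4.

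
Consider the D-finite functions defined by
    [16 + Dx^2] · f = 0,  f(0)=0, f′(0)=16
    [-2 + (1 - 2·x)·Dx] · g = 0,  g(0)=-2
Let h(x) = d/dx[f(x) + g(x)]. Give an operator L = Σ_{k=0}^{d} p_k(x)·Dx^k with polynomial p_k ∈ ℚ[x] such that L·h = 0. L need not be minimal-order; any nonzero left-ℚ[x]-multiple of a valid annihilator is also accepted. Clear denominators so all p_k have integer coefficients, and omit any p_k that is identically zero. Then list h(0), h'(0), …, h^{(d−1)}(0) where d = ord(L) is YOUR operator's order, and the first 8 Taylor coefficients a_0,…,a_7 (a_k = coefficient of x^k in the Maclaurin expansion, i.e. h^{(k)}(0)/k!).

L = (512 - 512·x + 512·x^2) + (-80 + 288·x - 384·x^2 + 256·x^3)·Dx + (32 - 32·x + 32·x^2)·Dx^2 + (-5 + 18·x - 24·x^2 + 16·x^3)·Dx^3  (order 3).
h: a_k = 12, -16, -176, -128, -448/3, -768, -84736/45, -4096, …
ICs: h(0) = 12, h′(0) = -16, h′′(0) = -352.

f: a_k = 0, 16, 0, -128/3, 0, 512/15, 0, -4096/315, …
g: a_k = -2, -4, -8, -16, -32, -64, -128, -256, …
f+g: L₀ = lclm(L_f,L_g), ord ≤ 2+1.
h=h₀': d/dx-closure on L₀ ⇒ L.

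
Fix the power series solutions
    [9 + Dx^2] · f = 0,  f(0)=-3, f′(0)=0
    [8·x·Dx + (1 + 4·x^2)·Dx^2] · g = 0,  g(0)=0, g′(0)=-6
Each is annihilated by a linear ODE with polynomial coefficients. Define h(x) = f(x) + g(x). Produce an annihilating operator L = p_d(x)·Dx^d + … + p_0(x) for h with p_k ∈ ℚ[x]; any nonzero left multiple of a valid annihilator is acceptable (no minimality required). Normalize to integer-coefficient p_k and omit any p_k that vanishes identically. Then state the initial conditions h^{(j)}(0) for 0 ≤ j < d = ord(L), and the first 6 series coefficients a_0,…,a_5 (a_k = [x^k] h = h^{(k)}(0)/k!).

f: a_k = -3, 0, 27/2, 0, -81/8, 0, …
g: a_k = 0, -6, 0, 8, 0, -96/5, …
L₀ := lclm(L_f,L_g); ord L₀ ≤ 2+2.
L = (-2808·x + 19008·x^3 + 10368·x^5)·Dx + (9 + 1548·x^2 + 7344·x^4 + 5184·x^6)·Dx^2 + (-312·x + 2112·x^3 + 1152·x^5)·Dx^3 + (1 + 172·x^2 + 816·x^4 + 576·x^6)·Dx^4  (order 4).
h: a_k = -3, -6, 27/2, 8, -81/8, -96/5, …
ICs: h(0) = -3, h′(0) = -6, h′′(0) = 27, h′′′(0) = 48.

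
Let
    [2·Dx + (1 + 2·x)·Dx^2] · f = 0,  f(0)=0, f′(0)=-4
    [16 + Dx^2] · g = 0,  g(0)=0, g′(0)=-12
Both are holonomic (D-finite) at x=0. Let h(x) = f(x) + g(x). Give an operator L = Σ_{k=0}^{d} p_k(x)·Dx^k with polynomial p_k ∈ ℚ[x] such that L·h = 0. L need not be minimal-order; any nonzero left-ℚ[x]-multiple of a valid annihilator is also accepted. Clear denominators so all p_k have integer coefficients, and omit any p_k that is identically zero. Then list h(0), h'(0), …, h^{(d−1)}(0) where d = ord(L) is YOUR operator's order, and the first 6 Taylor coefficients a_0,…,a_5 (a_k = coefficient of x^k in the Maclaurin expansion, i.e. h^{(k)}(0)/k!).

f: a_k = 0, -4, 4, -16/3, 8, -64/5, …
g: a_k = 0, -12, 0, 32, 0, -128/5, …
Sum ⇒ L₀ = lclm(L_f,L_g) in ℚ(x)⟨Dx⟩.
L = (160 + 256·x + 256·x^2)·Dx + (48 + 224·x + 384·x^2 + 256·x^3)·Dx^2 + (10 + 16·x + 16·x^2)·Dx^3 + (3 + 14·x + 24·x^2 + 16·x^3)·Dx^4  (order 4).
h: a_k = 0, -16, 4, 80/3, 8, -192/5, …
ICs: h(0) = 0, h′(0) = -16, h′′(0) = 8, h′′′(0) = 160.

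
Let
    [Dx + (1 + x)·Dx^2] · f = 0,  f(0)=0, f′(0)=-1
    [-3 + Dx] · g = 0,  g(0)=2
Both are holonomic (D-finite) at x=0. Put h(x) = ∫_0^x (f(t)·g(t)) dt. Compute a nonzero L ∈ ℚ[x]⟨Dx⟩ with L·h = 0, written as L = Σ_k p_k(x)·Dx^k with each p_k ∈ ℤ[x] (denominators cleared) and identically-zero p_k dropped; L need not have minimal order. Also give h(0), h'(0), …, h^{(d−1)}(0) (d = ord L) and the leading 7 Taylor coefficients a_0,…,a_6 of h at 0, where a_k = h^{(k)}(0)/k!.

L = (6 + 9·x)·Dx + (-5 - 6·x)·Dx^2 + (1 + x)·Dx^3  (order 3).
h: a_k = 0, 0, -1, -5/3, -5/3, -6/5, -83/120, …
ICs: h(0) = 0, h′(0) = 0, h′′(0) = -2.

f: a_k = 0, -1, 1/2, -1/3, 1/4, -1/5, 1/6, …
g: a_k = 2, 6, 9, 9, 27/4, 81/20, 81/40, …
f·g: L₀ = L_f ⊗_s L_g, ord ≤ 2·1.
∫: right-multiply L₀ by Dx.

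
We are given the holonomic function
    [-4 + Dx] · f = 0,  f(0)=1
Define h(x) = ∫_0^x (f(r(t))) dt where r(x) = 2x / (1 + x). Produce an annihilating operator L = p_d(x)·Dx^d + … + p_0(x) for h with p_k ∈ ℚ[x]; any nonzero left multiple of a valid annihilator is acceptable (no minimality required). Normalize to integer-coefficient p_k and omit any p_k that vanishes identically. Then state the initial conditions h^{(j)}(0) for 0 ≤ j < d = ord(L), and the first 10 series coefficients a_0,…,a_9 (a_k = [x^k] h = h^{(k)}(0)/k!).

L = -8·Dx + (1 + 2·x + x^2)·Dx^2  (order 2).
h: a_k = 0, 1, 4, 8, 22/3, 8/15, -44/15, 184/315, 403/315, -376/315, …
ICs: h(0) = 0, h′(0) = 1.

f: a_k = 1, 4, 8, 32/3, 32/3, 128/15, 256/45, 1024/315, 512/315, 2048/2835, …
h₀=f(r): pull back L_f along r ⇒ L₀.
∫: right-multiply L₀ by Dx.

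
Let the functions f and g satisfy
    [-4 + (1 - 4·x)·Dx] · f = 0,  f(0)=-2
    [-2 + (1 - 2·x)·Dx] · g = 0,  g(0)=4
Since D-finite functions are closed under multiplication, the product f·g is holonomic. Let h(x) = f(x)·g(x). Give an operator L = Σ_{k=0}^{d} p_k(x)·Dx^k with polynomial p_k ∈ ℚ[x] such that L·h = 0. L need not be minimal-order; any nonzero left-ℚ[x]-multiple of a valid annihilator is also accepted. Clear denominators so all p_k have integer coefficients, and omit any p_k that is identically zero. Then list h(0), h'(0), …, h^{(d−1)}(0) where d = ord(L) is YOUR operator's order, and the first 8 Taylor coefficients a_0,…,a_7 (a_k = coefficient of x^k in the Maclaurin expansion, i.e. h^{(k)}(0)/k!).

f: a_k = -2, -8, -32, -128, -512, -2048, -8192, -32768, …
g: a_k = 4, 8, 16, 32, 64, 128, 256, 512, …
L₀ := L_f ⊗_s L_g (sym. prod.), ord ≤ 1.
L = (-6 + 16·x) + (1 - 6·x + 8·x^2)·Dx  (order 1).
h: a_k = -8, -48, -224, -960, -3968, -16128, -65024, -261120, …
ICs: h(0) = -8.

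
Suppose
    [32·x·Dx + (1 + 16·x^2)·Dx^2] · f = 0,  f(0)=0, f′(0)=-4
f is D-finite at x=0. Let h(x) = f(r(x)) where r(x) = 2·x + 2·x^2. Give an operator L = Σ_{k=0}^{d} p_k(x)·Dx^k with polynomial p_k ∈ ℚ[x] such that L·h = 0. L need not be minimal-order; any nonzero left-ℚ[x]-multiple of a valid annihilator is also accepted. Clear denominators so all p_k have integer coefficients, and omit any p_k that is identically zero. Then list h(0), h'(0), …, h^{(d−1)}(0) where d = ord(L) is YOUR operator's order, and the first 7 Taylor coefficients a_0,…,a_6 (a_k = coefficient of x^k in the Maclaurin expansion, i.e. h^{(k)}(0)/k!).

L = (-2 + 128·x + 512·x^2 + 768·x^3 + 384·x^4)·Dx + (1 + 2·x + 64·x^2 + 256·x^3 + 320·x^4 + 128·x^5)·Dx^2  (order 2).
h: a_k = 0, -8, -8, 512/3, 512, -30208/5, -97792/3, …
ICs: h(0) = 0, h′(0) = -8.

f: a_k = 0, -4, 0, 64/3, 0, -1024/5, 0, …
h₀=f(r): pull back L_f along r ⇒ L₀.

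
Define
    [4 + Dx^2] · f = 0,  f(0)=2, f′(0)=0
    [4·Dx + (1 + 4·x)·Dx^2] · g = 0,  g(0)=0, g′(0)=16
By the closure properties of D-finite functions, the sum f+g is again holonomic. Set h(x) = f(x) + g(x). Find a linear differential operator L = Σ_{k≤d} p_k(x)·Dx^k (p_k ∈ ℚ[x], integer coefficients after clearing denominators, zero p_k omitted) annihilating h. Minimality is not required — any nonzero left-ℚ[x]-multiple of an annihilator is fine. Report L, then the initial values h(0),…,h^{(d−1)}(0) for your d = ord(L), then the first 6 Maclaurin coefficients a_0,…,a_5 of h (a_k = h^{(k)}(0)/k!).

L = (400 + 128·x + 256·x^2)·Dx + (36 + 176·x + 192·x^2 + 256·x^3)·Dx^2 + (100 + 32·x + 64·x^2)·Dx^3 + (9 + 44·x + 48·x^2 + 64·x^3)·Dx^4  (order 4).
h: a_k = 2, 16, -36, 256/3, -764/3, 4096/5, …
ICs: h(0) = 2, h′(0) = 16, h′′(0) = -72, h′′′(0) = 512.

f: a_k = 2, 0, -4, 0, 4/3, 0, …
g: a_k = 0, 16, -32, 256/3, -256, 4096/5, …
f+g: L₀ = lclm(L_f,L_g), ord ≤ 2+2.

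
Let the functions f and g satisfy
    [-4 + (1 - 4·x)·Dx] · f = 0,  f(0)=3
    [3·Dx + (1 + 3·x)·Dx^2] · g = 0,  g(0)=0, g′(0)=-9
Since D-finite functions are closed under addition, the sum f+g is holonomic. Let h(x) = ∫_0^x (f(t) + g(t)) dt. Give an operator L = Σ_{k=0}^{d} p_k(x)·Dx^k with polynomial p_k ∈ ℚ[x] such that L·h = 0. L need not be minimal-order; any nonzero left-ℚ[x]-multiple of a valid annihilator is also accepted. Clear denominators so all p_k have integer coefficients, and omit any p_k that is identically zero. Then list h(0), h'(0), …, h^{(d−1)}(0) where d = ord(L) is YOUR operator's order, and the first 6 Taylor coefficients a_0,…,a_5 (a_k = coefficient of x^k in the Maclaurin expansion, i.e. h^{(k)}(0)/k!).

L = (432 + 288·x)·Dx^2 + (78 + 720·x + 576·x^2)·Dx^3 + (-11 - x + 144·x^2 + 144·x^3)·Dx^4  (order 4).
h: a_k = 0, 3, 3/2, 41/2, 165/4, 663/4, …
ICs: h(0) = 0, h′(0) = 3, h′′(0) = 3, h′′′(0) = 123.

f: a_k = 3, 12, 48, 192, 768, 3072, …
g: a_k = 0, -9, 27/2, -27, 243/4, -729/5, …
Sum ⇒ L₀ = lclm(L_f,L_g) in ℚ(x)⟨Dx⟩.
Integrate: L := L₀·Dx.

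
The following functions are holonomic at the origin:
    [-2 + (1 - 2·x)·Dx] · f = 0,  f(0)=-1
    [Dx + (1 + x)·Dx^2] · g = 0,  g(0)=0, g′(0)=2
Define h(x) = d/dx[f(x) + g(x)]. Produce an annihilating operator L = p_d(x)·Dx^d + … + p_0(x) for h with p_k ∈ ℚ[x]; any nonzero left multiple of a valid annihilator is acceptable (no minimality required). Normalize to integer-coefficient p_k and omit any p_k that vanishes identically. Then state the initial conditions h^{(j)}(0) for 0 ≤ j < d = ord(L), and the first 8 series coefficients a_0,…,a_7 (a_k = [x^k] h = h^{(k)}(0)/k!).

L = (32 + 8·x) + (22 + 56·x + 16·x^2)·Dx + (-5 + 3·x + 12·x^2 + 4·x^3)·Dx^2  (order 2).
h: a_k = 0, -10, -22, -66, -158, -386, -894, -2050, …
ICs: h(0) = 0, h′(0) = -10.

f: a_k = -1, -2, -4, -8, -16, -32, -64, -128, …
g: a_k = 0, 2, -1, 2/3, -1/2, 2/5, -1/3, 2/7, …
f+g: L₀ = lclm(L_f,L_g), ord ≤ 1+2.
Differentiate: ansatz ord ≤ ord L₀ ⇒ L.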